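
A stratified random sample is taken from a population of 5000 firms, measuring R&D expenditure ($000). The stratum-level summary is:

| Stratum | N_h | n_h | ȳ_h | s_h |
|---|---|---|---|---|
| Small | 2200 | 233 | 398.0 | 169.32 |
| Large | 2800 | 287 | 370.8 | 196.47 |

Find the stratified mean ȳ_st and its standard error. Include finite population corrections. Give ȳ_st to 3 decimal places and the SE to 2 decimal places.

ȳ_st = Σ W_h ȳ_h = (2200·398.0 + 2800·370.8)/5000 = 382.76800
V̂(ȳ_st) = Σ W_h² (1 − n_h/N_h) s_h²/n_h, with W_h = N_h/N and N = 5000:
  stratum Small: (2200/5000)²·(1 − 233/2200)·169.32²/233 = 21.2984
  stratum Large: (2800/5000)²·(1 − 287/2800)·196.47²/287 = 37.8548
V̂(ȳ_st) = 59.1532
SE(ȳ_st) = √59.1532 = 7.69111

ȳ_st ≈ 382.768, SE ≈ 7.69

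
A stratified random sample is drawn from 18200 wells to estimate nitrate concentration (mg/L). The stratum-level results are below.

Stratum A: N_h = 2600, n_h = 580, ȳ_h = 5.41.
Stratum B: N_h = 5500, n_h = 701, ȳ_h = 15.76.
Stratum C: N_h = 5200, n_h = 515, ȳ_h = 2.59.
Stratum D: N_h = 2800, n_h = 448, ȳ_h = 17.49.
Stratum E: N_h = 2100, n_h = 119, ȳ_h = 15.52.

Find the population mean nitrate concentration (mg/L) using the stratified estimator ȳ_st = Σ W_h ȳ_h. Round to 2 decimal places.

ȳ_st ≈ 10.76

N = Σ N_h = 18200. Stratum weights W_h = N_h/N.
ȳ_st = (2600·5.41 + 5500·15.76 + 5200·2.59 + 2800·17.49 + 2100·15.52) / 18200 = 10.7570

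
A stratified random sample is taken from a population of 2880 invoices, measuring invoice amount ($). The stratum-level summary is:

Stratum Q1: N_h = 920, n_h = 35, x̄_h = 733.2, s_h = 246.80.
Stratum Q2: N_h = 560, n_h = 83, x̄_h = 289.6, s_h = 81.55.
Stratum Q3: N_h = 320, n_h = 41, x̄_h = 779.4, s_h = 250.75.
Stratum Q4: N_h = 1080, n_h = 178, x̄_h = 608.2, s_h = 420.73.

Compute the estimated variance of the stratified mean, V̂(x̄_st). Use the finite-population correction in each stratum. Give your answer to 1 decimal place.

V̂(x̄_st) = Σ W_h² (1 − n_h/N_h) s_h²/n_h, with W_h = N_h/N and N = 2880:
  stratum Q1: (920/2880)²·(1 − 35/920)·246.80²/35 = 170.832
  stratum Q2: (560/2880)²·(1 − 83/560)·81.55²/83 = 2.58043
  stratum Q3: (320/2880)²·(1 − 41/320)·250.75²/41 = 16.507
  stratum Q4: (1080/2880)²·(1 − 178/1080)·420.73²/178 = 116.797
V̂(x̄_st) = 306.716

V̂(x̄_st) ≈ 306.7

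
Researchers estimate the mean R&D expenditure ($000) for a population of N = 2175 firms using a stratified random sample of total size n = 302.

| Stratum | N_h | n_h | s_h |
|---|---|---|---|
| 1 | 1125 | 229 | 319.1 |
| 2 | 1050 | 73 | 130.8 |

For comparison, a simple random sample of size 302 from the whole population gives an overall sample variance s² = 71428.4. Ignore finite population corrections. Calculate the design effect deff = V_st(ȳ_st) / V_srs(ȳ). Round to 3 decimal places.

deff ≈ 0.734

V̂(ȳ_st) = Σ W_h² s_h²/n_h, with W_h = N_h/N and N = 2175:
  stratum 1: (1125/2175)²·319.1²/229 = 118.961
  stratum 2: (1050/2175)²·130.8²/73 = 54.6201
V_st = 173.581
V_srs = s²/n = 71428.4/302 = 236.518
deff = V_st / V_srs = 173.581/236.518 = 0.7339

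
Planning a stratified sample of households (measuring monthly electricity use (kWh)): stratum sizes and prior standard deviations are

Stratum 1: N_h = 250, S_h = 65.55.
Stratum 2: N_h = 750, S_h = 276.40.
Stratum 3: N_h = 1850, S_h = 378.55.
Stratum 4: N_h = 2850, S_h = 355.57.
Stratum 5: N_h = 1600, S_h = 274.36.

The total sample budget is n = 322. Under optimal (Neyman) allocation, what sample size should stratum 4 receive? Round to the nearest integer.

Neyman allocation: n_h = n · N_h S_h / Σ N_i S_i, with n = 322.
  stratum 1: N_h·S_h = 250·65.55 = 16387.50
  stratum 2: N_h·S_h = 750·276.40 = 207300.00
  stratum 3: N_h·S_h = 1850·378.55 = 700317.50
  stratum 4: N_h·S_h = 2850·355.57 = 1013374.50
  stratum 5: N_h·S_h = 1600·274.36 = 438976.00
Σ N_h S_h = 2376355.50
n for stratum 4 = 322·1013374.50/2376355.50 = 137.314 → 137

137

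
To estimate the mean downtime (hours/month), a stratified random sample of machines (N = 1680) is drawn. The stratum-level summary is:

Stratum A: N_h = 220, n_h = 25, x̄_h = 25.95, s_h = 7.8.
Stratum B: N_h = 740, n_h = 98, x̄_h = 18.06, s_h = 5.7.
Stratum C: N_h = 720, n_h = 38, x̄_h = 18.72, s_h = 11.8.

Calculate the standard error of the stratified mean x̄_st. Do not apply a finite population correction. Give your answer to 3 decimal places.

V̂(x̄_st) = Σ W_h² s_h²/n_h, with W_h = N_h/N and N = 1680:
  stratum A: (220/1680)²·7.8²/25 = 0.0417327
  stratum B: (740/1680)²·5.7²/98 = 0.0643233
  stratum C: (720/1680)²·11.8²/38 = 0.673018
V̂(x̄_st) = 0.779074
SE(x̄_st) = √0.779074 = 0.882652

SE(x̄_st) ≈ 0.883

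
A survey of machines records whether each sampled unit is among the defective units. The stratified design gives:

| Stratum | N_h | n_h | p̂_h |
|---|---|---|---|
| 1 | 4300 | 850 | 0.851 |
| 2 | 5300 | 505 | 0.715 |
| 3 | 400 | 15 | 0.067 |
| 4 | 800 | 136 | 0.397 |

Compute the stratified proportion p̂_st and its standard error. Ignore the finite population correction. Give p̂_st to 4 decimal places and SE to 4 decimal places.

p̂_st ≈ 0.7216, SE ≈ 0.0117

N = 10800; stratum weights W_h = N_h/N.
p̂_st = Σ W_h p̂_h = (4300·0.851 + 5300·0.715 + 400·0.067 + 800·0.397)/10800 = 0.72159
V̂(p̂_st) = Σ W_h² p̂_h(1−p̂_h)/(n_h−1):
  stratum 1: (4300/10800)²·0.851·0.149/849 = 2.36754e-05
  stratum 2: (5300/10800)²·0.715·0.285/504 = 9.73699e-05
  stratum 3: (400/10800)²·0.067·0.933/14 = 6.12493e-06
  stratum 4: (800/10800)²·0.397·0.603/135 = 9.72986e-06
V̂(p̂_st) = 0.0001369; SE = √V̂ = 0.0117004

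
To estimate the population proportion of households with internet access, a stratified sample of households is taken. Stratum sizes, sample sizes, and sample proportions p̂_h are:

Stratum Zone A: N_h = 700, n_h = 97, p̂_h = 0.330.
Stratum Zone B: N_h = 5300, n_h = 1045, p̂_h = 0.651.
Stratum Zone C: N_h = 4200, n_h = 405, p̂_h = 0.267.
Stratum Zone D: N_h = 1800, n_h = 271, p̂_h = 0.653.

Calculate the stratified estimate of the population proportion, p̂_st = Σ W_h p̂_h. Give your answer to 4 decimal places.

N = 12000; stratum weights W_h = N_h/N.
p̂_st = Σ W_h p̂_h = (700·0.330 + 5300·0.651 + 4200·0.267 + 1800·0.653)/12000 = 0.49818

p̂_st ≈ 0.4982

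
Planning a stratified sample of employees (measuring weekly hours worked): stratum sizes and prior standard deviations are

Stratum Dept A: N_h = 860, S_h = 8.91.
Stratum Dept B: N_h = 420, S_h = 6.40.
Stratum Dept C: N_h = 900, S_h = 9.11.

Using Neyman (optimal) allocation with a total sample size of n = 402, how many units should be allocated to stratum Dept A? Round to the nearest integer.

166

Neyman allocation: n_h = n · N_h S_h / Σ N_i S_i, with n = 402.
  stratum Dept A: N_h·S_h = 860·8.91 = 7662.60
  stratum Dept B: N_h·S_h = 420·6.40 = 2688.00
  stratum Dept C: N_h·S_h = 900·9.11 = 8199.00
Σ N_h S_h = 18549.60
n for stratum Dept A = 402·7662.60/18549.60 = 166.061 → 166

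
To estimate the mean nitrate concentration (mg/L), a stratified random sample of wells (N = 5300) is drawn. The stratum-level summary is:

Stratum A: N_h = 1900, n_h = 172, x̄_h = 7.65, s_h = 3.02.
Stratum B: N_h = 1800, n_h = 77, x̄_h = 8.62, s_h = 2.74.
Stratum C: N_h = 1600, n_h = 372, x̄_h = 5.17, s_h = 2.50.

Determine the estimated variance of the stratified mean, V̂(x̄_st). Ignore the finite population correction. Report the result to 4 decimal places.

V̂(x̄_st) ≈ 0.0196

V̂(x̄_st) = Σ W_h² s_h²/n_h, with W_h = N_h/N and N = 5300:
  stratum A: (1900/5300)²·3.02²/172 = 0.00681461
  stratum B: (1800/5300)²·2.74²/77 = 0.0112461
  stratum C: (1600/5300)²·2.50²/372 = 0.00153118
V̂(x̄_st) = 0.0195919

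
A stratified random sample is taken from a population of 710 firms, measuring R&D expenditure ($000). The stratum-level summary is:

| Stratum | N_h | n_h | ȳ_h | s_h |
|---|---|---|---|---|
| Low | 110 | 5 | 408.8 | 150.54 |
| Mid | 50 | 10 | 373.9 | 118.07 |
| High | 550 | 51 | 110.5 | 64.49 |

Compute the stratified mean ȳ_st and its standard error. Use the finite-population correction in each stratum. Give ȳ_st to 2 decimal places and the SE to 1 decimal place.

ȳ_st = Σ W_h ȳ_h = (110·408.8 + 50·373.9 + 550·110.5)/710 = 175.26479
V̂(ȳ_st) = Σ W_h² (1 − n_h/N_h) s_h²/n_h, with W_h = N_h/N and N = 710:
  stratum Low: (110/710)²·(1 − 5/110)·150.54²/5 = 103.848
  stratum Mid: (50/710)²·(1 − 10/50)·118.07²/10 = 5.53086
  stratum High: (550/710)²·(1 − 51/550)·64.49²/51 = 44.3978
V̂(ȳ_st) = 153.777
SE(ȳ_st) = √153.777 = 12.4007

ȳ_st ≈ 175.26, SE ≈ 12.4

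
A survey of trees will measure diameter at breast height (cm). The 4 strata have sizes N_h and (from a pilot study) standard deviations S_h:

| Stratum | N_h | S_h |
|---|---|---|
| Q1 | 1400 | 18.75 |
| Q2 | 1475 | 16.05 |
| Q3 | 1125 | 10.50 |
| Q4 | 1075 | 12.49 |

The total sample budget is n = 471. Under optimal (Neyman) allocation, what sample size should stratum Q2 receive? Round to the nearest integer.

Neyman allocation: n_h = n · N_h S_h / Σ N_i S_i, with n = 471.
  stratum Q1: N_h·S_h = 1400·18.75 = 26250.00
  stratum Q2: N_h·S_h = 1475·16.05 = 23673.75
  stratum Q3: N_h·S_h = 1125·10.50 = 11812.50
  stratum Q4: N_h·S_h = 1075·12.49 = 13426.75
Σ N_h S_h = 75163.00
n for stratum Q2 = 471·23673.75/75163.00 = 148.349 → 148

148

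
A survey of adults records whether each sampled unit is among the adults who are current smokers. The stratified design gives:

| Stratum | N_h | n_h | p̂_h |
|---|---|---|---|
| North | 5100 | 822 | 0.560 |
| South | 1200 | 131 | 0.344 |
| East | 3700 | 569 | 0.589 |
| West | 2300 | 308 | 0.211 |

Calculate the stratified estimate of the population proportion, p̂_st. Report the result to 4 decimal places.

p̂_st ≈ 0.4824

N = 12300; stratum weights W_h = N_h/N.
p̂_st = Σ W_h p̂_h = (5100·0.560 + 1200·0.344 + 3700·0.589 + 2300·0.211)/12300 = 0.48239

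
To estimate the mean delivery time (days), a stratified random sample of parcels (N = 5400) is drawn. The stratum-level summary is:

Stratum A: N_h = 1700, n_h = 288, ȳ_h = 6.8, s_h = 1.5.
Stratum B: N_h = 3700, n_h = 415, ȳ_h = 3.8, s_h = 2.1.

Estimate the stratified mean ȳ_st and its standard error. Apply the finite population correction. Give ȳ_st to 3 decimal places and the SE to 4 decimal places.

ȳ_st ≈ 4.744, SE ≈ 0.0712

ȳ_st = Σ W_h ȳ_h = (1700·6.8 + 3700·3.8)/5400 = 4.74444
V̂(ȳ_st) = Σ W_h² (1 − n_h/N_h) s_h²/n_h, with W_h = N_h/N and N = 5400:
  stratum A: (1700/5400)²·(1 − 288/1700)·1.5²/288 = 0.000643111
  stratum B: (3700/5400)²·(1 − 415/3700)·2.1²/415 = 0.00442935
V̂(ȳ_st) = 0.00507246
SE(ȳ_st) = √0.00507246 = 0.0712212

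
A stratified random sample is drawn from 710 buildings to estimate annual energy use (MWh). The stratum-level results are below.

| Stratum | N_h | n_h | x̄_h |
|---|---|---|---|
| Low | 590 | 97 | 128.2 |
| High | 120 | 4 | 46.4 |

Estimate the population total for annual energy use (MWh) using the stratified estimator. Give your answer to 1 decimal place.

τ̂_st ≈ 81206.0

τ̂_st = Σ N_h x̄_h = 590·128.2 + 120·46.4 = 81206.0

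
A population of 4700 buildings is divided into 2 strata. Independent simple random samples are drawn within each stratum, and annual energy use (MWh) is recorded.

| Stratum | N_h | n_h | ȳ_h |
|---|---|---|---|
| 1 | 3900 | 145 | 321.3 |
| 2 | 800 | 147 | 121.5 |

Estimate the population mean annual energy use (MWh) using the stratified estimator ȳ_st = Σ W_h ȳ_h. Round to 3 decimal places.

N = Σ N_h = 4700. Stratum weights W_h = N_h/N.
ȳ_st = (3900·321.3 + 800·121.5) / 4700 = 287.29149

ȳ_st ≈ 287.291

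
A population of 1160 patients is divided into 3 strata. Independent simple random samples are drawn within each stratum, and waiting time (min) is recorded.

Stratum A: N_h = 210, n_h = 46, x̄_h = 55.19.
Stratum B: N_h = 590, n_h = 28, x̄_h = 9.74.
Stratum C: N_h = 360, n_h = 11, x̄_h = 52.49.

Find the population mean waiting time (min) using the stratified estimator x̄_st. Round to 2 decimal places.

x̄_st ≈ 31.24

N = Σ N_h = 1160. Stratum weights W_h = N_h/N.
x̄_st = (210·55.19 + 590·9.74 + 360·52.49) / 1160 = 31.2353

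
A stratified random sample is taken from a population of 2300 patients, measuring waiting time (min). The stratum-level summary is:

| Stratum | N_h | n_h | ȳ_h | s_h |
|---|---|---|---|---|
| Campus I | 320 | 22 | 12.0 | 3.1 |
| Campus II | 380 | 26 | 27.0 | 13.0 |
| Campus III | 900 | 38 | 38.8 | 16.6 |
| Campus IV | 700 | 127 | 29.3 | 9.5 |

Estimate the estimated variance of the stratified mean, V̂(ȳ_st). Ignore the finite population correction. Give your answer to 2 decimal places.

V̂(ȳ_st) ≈ 1.36

V̂(ȳ_st) = Σ W_h² s_h²/n_h, with W_h = N_h/N and N = 2300:
  stratum Campus I: (320/2300)²·3.1²/22 = 0.00845561
  stratum Campus II: (380/2300)²·13.0²/26 = 0.177429
  stratum Campus III: (900/2300)²·16.6²/38 = 1.11036
  stratum Campus IV: (700/2300)²·9.5²/127 = 0.0658239
V̂(ȳ_st) = 1.36206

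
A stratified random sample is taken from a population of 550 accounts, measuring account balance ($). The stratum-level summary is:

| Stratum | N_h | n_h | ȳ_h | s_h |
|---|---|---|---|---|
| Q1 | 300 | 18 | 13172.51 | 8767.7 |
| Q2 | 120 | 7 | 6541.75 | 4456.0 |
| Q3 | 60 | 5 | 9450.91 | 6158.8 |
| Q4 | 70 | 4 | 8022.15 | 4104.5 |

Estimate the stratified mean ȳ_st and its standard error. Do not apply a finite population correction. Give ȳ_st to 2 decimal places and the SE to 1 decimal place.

ȳ_st = Σ W_h ȳ_h = (300·13172.51 + 120·6541.75 + 60·9450.91 + 70·8022.15)/550 = 10664.30564
V̂(ȳ_st) = Σ W_h² s_h²/n_h, with W_h = N_h/N and N = 550:
  stratum Q1: (300/550)²·8767.7²/18 = 1.27062e+06
  stratum Q2: (120/550)²·4456.0²/7 = 135030
  stratum Q3: (60/550)²·6158.8²/5 = 90281.6
  stratum Q4: (70/550)²·4104.5²/4 = 68223.1
V̂(ȳ_st) = 1.56416e+06
SE(ȳ_st) = √1.56416e+06 = 1250.66

ȳ_st ≈ 10664.31, SE ≈ 1250.7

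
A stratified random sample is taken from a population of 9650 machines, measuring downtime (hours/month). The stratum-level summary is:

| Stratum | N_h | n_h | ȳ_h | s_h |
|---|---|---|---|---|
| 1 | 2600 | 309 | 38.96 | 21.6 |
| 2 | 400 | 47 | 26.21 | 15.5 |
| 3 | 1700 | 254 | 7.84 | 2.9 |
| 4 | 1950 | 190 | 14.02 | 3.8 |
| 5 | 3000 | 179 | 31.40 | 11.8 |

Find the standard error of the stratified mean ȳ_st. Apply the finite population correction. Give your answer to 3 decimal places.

SE(ȳ_st) ≈ 0.423

V̂(ȳ_st) = Σ W_h² (1 − n_h/N_h) s_h²/n_h, with W_h = N_h/N and N = 9650:
  stratum 1: (2600/9650)²·(1 − 309/2600)·21.6²/309 = 0.0965813
  stratum 2: (400/9650)²·(1 − 47/400)·15.5²/47 = 0.00775078
  stratum 3: (1700/9650)²·(1 − 254/1700)·2.9²/254 = 0.000874027
  stratum 4: (1950/9650)²·(1 − 190/1950)·3.8²/190 = 0.00280096
  stratum 5: (3000/9650)²·(1 − 179/3000)·11.8²/179 = 0.0706937
V̂(ȳ_st) = 0.178701
SE(ȳ_st) = √0.178701 = 0.42273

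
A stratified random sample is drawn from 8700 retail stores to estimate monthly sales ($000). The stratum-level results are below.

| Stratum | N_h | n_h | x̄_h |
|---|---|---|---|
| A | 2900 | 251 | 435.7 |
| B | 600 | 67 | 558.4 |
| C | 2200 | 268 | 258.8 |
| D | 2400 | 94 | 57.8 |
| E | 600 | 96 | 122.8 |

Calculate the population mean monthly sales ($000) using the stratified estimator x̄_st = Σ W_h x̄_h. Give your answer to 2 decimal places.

N = Σ N_h = 8700. Stratum weights W_h = N_h/N.
x̄_st = (2900·435.7 + 600·558.4 + 2200·258.8 + 2400·57.8 + 600·122.8) / 8700 = 273.6011

x̄_st ≈ 273.60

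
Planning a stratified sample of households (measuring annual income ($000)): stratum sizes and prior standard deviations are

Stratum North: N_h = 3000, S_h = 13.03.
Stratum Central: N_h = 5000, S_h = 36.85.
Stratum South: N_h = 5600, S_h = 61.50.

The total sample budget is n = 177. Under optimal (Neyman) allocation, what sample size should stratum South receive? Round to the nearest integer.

107

Neyman allocation: n_h = n · N_h S_h / Σ N_i S_i, with n = 177.
  stratum North: N_h·S_h = 3000·13.03 = 39090.00
  stratum Central: N_h·S_h = 5000·36.85 = 184250.00
  stratum South: N_h·S_h = 5600·61.50 = 344400.00
Σ N_h S_h = 567740.00
n for stratum South = 177·344400.00/567740.00 = 107.371 → 107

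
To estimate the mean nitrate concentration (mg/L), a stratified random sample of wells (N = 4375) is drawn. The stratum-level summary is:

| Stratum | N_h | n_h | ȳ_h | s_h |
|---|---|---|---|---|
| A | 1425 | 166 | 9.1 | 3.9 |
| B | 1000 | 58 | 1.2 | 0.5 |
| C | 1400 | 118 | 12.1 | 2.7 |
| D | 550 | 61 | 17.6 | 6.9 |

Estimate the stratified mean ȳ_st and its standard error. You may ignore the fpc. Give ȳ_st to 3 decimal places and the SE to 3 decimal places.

ȳ_st = Σ W_h ȳ_h = (1425·9.1 + 1000·1.2 + 1400·12.1 + 550·17.6)/4375 = 9.32286
V̂(ȳ_st) = Σ W_h² s_h²/n_h, with W_h = N_h/N and N = 4375:
  stratum A: (1425/4375)²·3.9²/166 = 0.00972064
  stratum B: (1000/4375)²·0.5²/58 = 0.000225194
  stratum C: (1400/4375)²·2.7²/118 = 0.00632624
  stratum D: (550/4375)²·6.9²/61 = 0.012335
V̂(ȳ_st) = 0.028607
SE(ȳ_st) = √0.028607 = 0.169136

ȳ_st ≈ 9.323, SE ≈ 0.169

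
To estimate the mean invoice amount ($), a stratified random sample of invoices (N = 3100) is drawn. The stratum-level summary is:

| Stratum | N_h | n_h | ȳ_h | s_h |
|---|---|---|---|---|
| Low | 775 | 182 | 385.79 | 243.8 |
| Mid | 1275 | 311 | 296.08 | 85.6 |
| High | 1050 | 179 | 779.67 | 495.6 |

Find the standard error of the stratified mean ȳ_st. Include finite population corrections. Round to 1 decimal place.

V̂(ȳ_st) = Σ W_h² (1 − n_h/N_h) s_h²/n_h, with W_h = N_h/N and N = 3100:
  stratum Low: (775/3100)²·(1 − 182/775)·243.8²/182 = 15.6181
  stratum Mid: (1275/3100)²·(1 − 311/1275)·85.6²/311 = 3.01336
  stratum High: (1050/3100)²·(1 − 179/1050)·495.6²/179 = 130.585
V̂(ȳ_st) = 149.217
SE(ȳ_st) = √149.217 = 12.2154

SE(ȳ_st) ≈ 12.2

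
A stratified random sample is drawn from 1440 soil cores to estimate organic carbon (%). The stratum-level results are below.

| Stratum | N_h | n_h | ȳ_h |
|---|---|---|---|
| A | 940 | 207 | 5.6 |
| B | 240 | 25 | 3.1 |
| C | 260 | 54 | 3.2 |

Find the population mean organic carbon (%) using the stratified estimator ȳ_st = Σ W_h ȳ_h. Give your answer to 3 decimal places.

ȳ_st ≈ 4.750

N = Σ N_h = 1440. Stratum weights W_h = N_h/N.
ȳ_st = (940·5.6 + 240·3.1 + 260·3.2) / 1440 = 4.75000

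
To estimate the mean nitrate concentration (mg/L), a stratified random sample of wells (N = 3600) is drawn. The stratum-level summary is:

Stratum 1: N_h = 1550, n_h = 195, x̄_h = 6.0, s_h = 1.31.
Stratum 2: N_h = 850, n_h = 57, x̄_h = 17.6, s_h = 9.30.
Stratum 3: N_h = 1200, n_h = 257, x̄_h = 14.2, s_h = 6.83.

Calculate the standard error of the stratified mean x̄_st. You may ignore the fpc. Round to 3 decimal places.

V̂(x̄_st) = Σ W_h² s_h²/n_h, with W_h = N_h/N and N = 3600:
  stratum 1: (1550/3600)²·1.31²/195 = 0.00163142
  stratum 2: (850/3600)²·9.30²/57 = 0.0845909
  stratum 3: (1200/3600)²·6.83²/257 = 0.0201681
V̂(x̄_st) = 0.106391
SE(x̄_st) = √0.106391 = 0.326176

SE(x̄_st) ≈ 0.326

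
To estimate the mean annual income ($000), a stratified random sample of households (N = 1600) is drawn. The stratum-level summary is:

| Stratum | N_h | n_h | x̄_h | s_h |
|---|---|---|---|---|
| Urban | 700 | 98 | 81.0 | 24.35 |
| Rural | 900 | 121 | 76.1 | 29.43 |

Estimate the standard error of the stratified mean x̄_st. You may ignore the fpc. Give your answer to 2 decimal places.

V̂(x̄_st) = Σ W_h² s_h²/n_h, with W_h = N_h/N and N = 1600:
  stratum Urban: (700/1600)²·24.35²/98 = 1.15805
  stratum Rural: (900/1600)²·29.43²/121 = 2.26485
V̂(x̄_st) = 3.42291
SE(x̄_st) = √3.42291 = 1.85011

SE(x̄_st) ≈ 1.85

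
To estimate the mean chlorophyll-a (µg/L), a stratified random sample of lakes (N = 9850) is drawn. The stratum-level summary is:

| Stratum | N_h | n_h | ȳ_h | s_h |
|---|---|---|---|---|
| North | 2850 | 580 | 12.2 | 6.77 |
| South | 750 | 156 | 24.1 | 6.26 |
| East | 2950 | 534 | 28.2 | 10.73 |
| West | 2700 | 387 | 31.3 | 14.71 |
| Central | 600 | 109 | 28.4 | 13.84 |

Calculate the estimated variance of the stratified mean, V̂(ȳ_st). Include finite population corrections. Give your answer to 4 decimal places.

V̂(ȳ_st) ≈ 0.0636

V̂(ȳ_st) = Σ W_h² (1 − n_h/N_h) s_h²/n_h, with W_h = N_h/N and N = 9850:
  stratum North: (2850/9850)²·(1 − 580/2850)·6.77²/580 = 0.00526924
  stratum South: (750/9850)²·(1 − 156/750)·6.26²/156 = 0.00115345
  stratum East: (2950/9850)²·(1 − 534/2950)·10.73²/534 = 0.0158382
  stratum West: (2700/9850)²·(1 − 387/2700)·14.71²/387 = 0.03599
  stratum Central: (600/9850)²·(1 − 109/600)·13.84²/109 = 0.00533588
V̂(ȳ_st) = 0.0635867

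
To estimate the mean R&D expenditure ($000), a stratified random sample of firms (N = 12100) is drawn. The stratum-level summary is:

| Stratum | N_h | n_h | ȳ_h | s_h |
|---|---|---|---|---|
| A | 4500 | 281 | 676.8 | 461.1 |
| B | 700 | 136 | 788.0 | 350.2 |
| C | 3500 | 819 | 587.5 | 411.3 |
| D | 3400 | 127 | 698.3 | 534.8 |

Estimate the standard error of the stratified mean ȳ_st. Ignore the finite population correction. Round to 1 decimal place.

SE(ȳ_st) ≈ 17.4

V̂(ȳ_st) = Σ W_h² s_h²/n_h, with W_h = N_h/N and N = 12100:
  stratum A: (4500/12100)²·461.1²/281 = 104.65
  stratum B: (700/12100)²·350.2²/136 = 3.018
  stratum C: (3500/12100)²·411.3²/819 = 17.2822
  stratum D: (3400/12100)²·534.8²/127 = 177.814
V̂(ȳ_st) = 302.764
SE(ȳ_st) = √302.764 = 17.4001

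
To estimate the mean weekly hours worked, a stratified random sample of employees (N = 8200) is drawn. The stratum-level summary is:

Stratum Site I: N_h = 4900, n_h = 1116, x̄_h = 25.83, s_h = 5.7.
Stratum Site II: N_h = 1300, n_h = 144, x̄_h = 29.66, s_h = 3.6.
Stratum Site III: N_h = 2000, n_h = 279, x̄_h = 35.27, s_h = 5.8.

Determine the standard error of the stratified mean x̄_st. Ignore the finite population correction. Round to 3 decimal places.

SE(x̄_st) ≈ 0.141

V̂(x̄_st) = Σ W_h² s_h²/n_h, with W_h = N_h/N and N = 8200:
  stratum Site I: (4900/8200)²·5.7²/1116 = 0.0103956
  stratum Site II: (1300/8200)²·3.6²/144 = 0.00226205
  stratum Site III: (2000/8200)²·5.8²/279 = 0.00717272
V̂(x̄_st) = 0.0198304
SE(x̄_st) = √0.0198304 = 0.14082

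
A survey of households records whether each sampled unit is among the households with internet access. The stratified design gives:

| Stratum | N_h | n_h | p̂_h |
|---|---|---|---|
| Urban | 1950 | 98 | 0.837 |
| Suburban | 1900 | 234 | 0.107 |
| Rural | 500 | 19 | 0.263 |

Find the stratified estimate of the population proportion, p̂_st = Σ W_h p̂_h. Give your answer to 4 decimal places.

N = 4350; stratum weights W_h = N_h/N.
p̂_st = Σ W_h p̂_h = (1950·0.837 + 1900·0.107 + 500·0.263)/4350 = 0.45217

p̂_st ≈ 0.4522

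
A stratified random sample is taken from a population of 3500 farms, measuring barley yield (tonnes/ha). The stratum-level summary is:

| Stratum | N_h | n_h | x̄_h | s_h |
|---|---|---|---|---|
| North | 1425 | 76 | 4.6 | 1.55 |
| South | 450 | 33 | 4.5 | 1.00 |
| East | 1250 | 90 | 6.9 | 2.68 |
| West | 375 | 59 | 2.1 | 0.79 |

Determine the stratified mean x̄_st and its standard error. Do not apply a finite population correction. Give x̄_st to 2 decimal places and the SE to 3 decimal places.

x̄_st ≈ 5.14, SE ≈ 0.127

x̄_st = Σ W_h x̄_h = (1425·4.6 + 450·4.5 + 1250·6.9 + 375·2.1)/3500 = 5.14071
V̂(x̄_st) = Σ W_h² s_h²/n_h, with W_h = N_h/N and N = 3500:
  stratum North: (1425/3500)²·1.55²/76 = 0.00524015
  stratum South: (450/3500)²·1.00²/33 = 0.000500928
  stratum East: (1250/3500)²·2.68²/90 = 0.0101791
  stratum West: (375/3500)²·0.79²/59 = 0.000121431
V̂(x̄_st) = 0.0160416
SE(x̄_st) = √0.0160416 = 0.126656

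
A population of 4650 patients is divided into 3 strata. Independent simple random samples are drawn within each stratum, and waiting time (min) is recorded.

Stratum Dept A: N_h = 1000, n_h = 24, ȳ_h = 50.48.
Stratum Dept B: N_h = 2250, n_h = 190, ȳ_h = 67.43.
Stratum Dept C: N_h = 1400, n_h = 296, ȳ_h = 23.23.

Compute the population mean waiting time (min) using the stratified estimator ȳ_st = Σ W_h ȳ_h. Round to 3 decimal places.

N = Σ N_h = 4650. Stratum weights W_h = N_h/N.
ȳ_st = (1000·50.48 + 2250·67.43 + 1400·23.23) / 4650 = 50.47731

ȳ_st ≈ 50.477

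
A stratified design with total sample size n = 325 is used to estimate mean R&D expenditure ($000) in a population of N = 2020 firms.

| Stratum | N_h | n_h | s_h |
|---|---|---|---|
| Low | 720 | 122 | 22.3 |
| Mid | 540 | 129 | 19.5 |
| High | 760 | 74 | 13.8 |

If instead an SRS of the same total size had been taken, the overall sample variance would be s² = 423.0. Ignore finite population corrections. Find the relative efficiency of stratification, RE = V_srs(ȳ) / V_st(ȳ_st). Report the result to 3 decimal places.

RE ≈ 1.191

V̂(ȳ_st) = Σ W_h² s_h²/n_h, with W_h = N_h/N and N = 2020:
  stratum Low: (720/2020)²·22.3²/122 = 0.51786
  stratum Mid: (540/2020)²·19.5²/129 = 0.210651
  stratum High: (760/2020)²·13.8²/74 = 0.364293
V_st = 1.0928
V_srs = s²/n = 423.0/325 = 1.30154
Relative efficiency = V_srs / V_st = 1.30154/1.0928 = 1.1910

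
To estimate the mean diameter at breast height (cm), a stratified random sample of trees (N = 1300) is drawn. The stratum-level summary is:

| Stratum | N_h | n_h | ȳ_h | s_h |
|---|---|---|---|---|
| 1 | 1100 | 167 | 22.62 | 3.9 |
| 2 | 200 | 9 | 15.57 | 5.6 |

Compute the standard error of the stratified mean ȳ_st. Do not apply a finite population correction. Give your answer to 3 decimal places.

SE(ȳ_st) ≈ 0.384

V̂(ȳ_st) = Σ W_h² s_h²/n_h, with W_h = N_h/N and N = 1300:
  stratum 1: (1100/1300)²·3.9²/167 = 0.0652096
  stratum 2: (200/1300)²·5.6²/9 = 0.0824721
V̂(ȳ_st) = 0.147682
SE(ȳ_st) = √0.147682 = 0.384294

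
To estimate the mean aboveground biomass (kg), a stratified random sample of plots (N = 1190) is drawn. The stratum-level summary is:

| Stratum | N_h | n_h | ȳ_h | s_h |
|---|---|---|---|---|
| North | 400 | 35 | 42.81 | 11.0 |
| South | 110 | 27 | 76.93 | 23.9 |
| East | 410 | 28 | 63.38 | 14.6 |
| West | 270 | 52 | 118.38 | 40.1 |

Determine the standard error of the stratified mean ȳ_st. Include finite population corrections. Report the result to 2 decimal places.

V̂(ȳ_st) = Σ W_h² (1 − n_h/N_h) s_h²/n_h, with W_h = N_h/N and N = 1190:
  stratum North: (400/1190)²·(1 − 35/400)·11.0²/35 = 0.356432
  stratum South: (110/1190)²·(1 − 27/110)·23.9²/27 = 0.136398
  stratum East: (410/1190)²·(1 − 28/410)·14.6²/28 = 0.841978
  stratum West: (270/1190)²·(1 − 52/270)·40.1²/52 = 1.28532
V̂(ȳ_st) = 2.62013
SE(ȳ_st) = √2.62013 = 1.61868

SE(ȳ_st) ≈ 1.62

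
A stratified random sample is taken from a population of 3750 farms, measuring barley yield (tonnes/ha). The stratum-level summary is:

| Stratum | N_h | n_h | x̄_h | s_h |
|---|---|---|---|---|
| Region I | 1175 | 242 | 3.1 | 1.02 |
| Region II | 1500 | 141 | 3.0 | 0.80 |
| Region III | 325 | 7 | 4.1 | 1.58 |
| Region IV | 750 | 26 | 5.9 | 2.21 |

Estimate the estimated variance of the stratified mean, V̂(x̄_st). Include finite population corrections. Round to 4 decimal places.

V̂(x̄_st) ≈ 0.0109

V̂(x̄_st) = Σ W_h² (1 − n_h/N_h) s_h²/n_h, with W_h = N_h/N and N = 3750:
  stratum Region I: (1175/3750)²·(1 − 242/1175)·1.02²/242 = 0.000335152
  stratum Region II: (1500/3750)²·(1 − 141/1500)·0.80²/141 = 0.000657974
  stratum Region III: (325/3750)²·(1 − 7/325)·1.58²/7 = 0.00262098
  stratum Region IV: (750/3750)²·(1 − 26/750)·2.21²/26 = 0.00725351
V̂(x̄_st) = 0.0108676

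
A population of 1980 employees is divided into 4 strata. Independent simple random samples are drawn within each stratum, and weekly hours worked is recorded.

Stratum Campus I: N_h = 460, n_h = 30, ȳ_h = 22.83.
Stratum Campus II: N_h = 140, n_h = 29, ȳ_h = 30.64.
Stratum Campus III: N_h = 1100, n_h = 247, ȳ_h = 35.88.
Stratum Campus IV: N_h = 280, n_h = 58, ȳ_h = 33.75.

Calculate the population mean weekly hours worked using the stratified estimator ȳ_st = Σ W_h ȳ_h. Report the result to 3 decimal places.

ȳ_st ≈ 32.176

N = Σ N_h = 1980. Stratum weights W_h = N_h/N.
ȳ_st = (460·22.83 + 140·30.64 + 1100·35.88 + 280·33.75) / 1980 = 32.17646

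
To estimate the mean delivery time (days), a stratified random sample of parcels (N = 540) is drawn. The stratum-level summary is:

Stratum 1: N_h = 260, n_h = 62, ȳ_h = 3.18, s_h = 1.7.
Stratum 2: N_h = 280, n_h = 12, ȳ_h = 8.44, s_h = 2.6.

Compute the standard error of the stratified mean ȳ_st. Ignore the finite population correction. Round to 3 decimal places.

V̂(ȳ_st) = Σ W_h² s_h²/n_h, with W_h = N_h/N and N = 540:
  stratum 1: (260/540)²·1.7²/62 = 0.010806
  stratum 2: (280/540)²·2.6²/12 = 0.151459
V̂(ȳ_st) = 0.162265
SE(ȳ_st) = √0.162265 = 0.402821

SE(ȳ_st) ≈ 0.403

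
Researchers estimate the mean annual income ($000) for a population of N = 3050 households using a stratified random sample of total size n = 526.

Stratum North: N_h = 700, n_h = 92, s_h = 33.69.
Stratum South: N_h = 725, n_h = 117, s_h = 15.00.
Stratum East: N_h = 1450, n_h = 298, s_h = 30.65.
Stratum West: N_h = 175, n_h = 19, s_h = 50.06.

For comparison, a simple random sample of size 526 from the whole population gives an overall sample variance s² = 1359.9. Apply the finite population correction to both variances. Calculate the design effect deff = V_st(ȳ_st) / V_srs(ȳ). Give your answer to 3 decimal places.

V̂(ȳ_st) = Σ W_h² (1 − n_h/N_h) s_h²/n_h, with W_h = N_h/N and N = 3050:
  stratum North: (700/3050)²·(1 − 92/700)·33.69²/92 = 0.564438
  stratum South: (725/3050)²·(1 − 117/725)·15.00²/117 = 0.0911252
  stratum East: (1450/3050)²·(1 − 298/1450)·30.65²/298 = 0.566064
  stratum West: (175/3050)²·(1 − 19/175)·50.06²/19 = 0.387071
V_st = 1.6087
V_srs = (1 − 526/3050)·1359.9/526 = 2.13949
deff = V_st / V_srs = 1.6087/2.13949 = 0.7519

deff ≈ 0.752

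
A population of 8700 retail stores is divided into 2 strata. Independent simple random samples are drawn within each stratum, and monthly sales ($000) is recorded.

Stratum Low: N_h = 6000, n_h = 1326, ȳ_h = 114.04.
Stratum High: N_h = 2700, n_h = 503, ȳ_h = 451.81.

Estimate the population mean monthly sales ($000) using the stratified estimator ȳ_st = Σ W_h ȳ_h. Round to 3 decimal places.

N = Σ N_h = 8700. Stratum weights W_h = N_h/N.
ȳ_st = (6000·114.04 + 2700·451.81) / 8700 = 218.86517

ȳ_st ≈ 218.865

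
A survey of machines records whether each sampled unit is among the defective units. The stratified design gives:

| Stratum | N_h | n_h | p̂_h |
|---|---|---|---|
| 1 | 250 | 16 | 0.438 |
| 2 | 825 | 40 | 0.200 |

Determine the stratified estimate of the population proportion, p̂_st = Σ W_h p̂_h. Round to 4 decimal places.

N = 1075; stratum weights W_h = N_h/N.
p̂_st = Σ W_h p̂_h = (250·0.438 + 825·0.200)/1075 = 0.25535

p̂_st ≈ 0.2553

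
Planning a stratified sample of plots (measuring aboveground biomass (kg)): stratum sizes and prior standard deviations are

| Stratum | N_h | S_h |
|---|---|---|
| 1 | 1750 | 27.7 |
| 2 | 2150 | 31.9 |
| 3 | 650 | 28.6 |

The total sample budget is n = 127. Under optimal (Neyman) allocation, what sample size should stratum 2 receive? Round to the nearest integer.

64

Neyman allocation: n_h = n · N_h S_h / Σ N_i S_i, with n = 127.
  stratum 1: N_h·S_h = 1750·27.7 = 48475.00
  stratum 2: N_h·S_h = 2150·31.9 = 68585.00
  stratum 3: N_h·S_h = 650·28.6 = 18590.00
Σ N_h S_h = 135650.00
n for stratum 2 = 127·68585.00/135650.00 = 64.212 → 64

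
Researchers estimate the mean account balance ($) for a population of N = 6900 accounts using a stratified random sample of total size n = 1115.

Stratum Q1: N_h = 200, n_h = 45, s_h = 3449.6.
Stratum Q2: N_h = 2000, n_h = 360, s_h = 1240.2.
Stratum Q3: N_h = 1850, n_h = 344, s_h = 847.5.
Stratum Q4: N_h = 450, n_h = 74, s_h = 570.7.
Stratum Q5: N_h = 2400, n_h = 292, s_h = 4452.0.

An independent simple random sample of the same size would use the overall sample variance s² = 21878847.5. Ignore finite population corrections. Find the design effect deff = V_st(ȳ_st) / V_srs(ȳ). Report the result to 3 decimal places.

deff ≈ 0.457

V̂(ȳ_st) = Σ W_h² s_h²/n_h, with W_h = N_h/N and N = 6900:
  stratum Q1: (200/6900)²·3449.6²/45 = 222.171
  stratum Q2: (2000/6900)²·1240.2²/360 = 358.957
  stratum Q3: (1850/6900)²·847.5²/344 = 150.095
  stratum Q4: (450/6900)²·570.7²/74 = 18.7202
  stratum Q5: (2400/6900)²·4452.0²/292 = 8212.05
V_st = 8962
V_srs = s²/n = 21878847.5/1115 = 19622.3
deff = V_st / V_srs = 8962/19622.3 = 0.4567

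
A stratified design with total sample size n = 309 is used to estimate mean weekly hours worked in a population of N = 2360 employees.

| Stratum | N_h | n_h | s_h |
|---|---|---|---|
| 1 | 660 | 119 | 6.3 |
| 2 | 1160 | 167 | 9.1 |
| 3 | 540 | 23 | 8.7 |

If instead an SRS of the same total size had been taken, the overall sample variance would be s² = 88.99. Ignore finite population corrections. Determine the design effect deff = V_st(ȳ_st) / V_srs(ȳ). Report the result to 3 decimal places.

deff ≈ 1.105

V̂(ȳ_st) = Σ W_h² s_h²/n_h, with W_h = N_h/N and N = 2360:
  stratum 1: (660/2360)²·6.3²/119 = 0.0260854
  stratum 2: (1160/2360)²·9.1²/167 = 0.1198
  stratum 3: (540/2360)²·8.7²/23 = 0.172296
V_st = 0.318181
V_srs = s²/n = 88.99/309 = 0.287994
deff = V_st / V_srs = 0.318181/0.287994 = 1.1048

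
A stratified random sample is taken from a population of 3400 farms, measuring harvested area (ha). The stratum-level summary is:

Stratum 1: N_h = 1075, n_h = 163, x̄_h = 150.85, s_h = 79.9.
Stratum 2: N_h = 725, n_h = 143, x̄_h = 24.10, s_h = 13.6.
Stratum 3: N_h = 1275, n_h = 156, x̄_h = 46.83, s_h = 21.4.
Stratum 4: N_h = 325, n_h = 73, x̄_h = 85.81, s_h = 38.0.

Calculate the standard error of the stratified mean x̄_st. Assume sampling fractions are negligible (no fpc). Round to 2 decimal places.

V̂(x̄_st) = Σ W_h² s_h²/n_h, with W_h = N_h/N and N = 3400:
  stratum 1: (1075/3400)²·79.9²/163 = 3.9153
  stratum 2: (725/3400)²·13.6²/143 = 0.0588112
  stratum 3: (1275/3400)²·21.4²/156 = 0.412825
  stratum 4: (325/3400)²·38.0²/73 = 0.18074
V̂(x̄_st) = 4.56768
SE(x̄_st) = √4.56768 = 2.13721

SE(x̄_st) ≈ 2.14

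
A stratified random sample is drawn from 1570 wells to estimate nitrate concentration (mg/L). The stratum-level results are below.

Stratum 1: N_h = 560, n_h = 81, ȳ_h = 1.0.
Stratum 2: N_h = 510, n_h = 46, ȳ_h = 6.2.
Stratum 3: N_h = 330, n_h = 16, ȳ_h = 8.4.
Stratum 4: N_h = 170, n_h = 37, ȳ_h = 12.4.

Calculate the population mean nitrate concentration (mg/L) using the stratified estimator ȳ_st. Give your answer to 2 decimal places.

N = Σ N_h = 1570. Stratum weights W_h = N_h/N.
ȳ_st = (560·1.0 + 510·6.2 + 330·8.4 + 170·12.4) / 1570 = 5.4790

ȳ_st ≈ 5.48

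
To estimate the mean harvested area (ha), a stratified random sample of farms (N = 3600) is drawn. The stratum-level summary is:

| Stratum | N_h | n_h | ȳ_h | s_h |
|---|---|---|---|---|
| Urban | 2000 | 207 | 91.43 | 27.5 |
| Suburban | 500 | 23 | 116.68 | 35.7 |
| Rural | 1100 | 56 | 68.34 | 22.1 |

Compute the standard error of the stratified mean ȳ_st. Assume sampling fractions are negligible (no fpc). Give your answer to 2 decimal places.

SE(ȳ_st) ≈ 1.74

V̂(ȳ_st) = Σ W_h² s_h²/n_h, with W_h = N_h/N and N = 3600:
  stratum Urban: (2000/3600)²·27.5²/207 = 1.12759
  stratum Suburban: (500/3600)²·35.7²/23 = 1.06892
  stratum Rural: (1100/3600)²·22.1²/56 = 0.814286
V̂(ȳ_st) = 3.01079
SE(ȳ_st) = √3.01079 = 1.73516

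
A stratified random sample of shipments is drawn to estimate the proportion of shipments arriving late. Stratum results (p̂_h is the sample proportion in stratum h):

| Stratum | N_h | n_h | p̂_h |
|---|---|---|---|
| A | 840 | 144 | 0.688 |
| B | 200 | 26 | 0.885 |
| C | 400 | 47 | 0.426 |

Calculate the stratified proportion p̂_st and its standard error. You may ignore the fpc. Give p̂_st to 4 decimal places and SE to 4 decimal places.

N = 1440; stratum weights W_h = N_h/N.
p̂_st = Σ W_h p̂_h = (840·0.688 + 200·0.885 + 400·0.426)/1440 = 0.64258
V̂(p̂_st) = Σ W_h² p̂_h(1−p̂_h)/(n_h−1):
  stratum A: (840/1440)²·0.688·0.312/143 = 0.000510788
  stratum B: (200/1440)²·0.885·0.115/25 = 7.85301e-05
  stratum C: (400/1440)²·0.426·0.574/46 = 0.000410165
V̂(p̂_st) = 0.000999483; SE = √V̂ = 0.0316146

p̂_st ≈ 0.6426, SE ≈ 0.0316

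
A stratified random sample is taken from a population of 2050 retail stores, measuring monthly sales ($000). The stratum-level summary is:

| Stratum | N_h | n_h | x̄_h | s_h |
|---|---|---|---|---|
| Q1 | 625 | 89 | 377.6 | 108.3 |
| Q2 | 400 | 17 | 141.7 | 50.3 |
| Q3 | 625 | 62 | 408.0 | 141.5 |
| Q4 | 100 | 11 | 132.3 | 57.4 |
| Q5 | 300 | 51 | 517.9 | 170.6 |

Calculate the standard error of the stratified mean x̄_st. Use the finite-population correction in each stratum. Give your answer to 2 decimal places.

V̂(x̄_st) = Σ W_h² (1 − n_h/N_h) s_h²/n_h, with W_h = N_h/N and N = 2050:
  stratum Q1: (625/2050)²·(1 − 89/625)·108.3²/89 = 10.5052
  stratum Q2: (400/2050)²·(1 − 17/400)·50.3²/17 = 5.42548
  stratum Q3: (625/2050)²·(1 − 62/625)·141.5²/62 = 27.0397
  stratum Q4: (100/2050)²·(1 − 11/100)·57.4²/11 = 0.634327
  stratum Q5: (300/2050)²·(1 − 51/300)·170.6²/51 = 10.1438
V̂(x̄_st) = 53.7485
SE(x̄_st) = √53.7485 = 7.33134

SE(x̄_st) ≈ 7.33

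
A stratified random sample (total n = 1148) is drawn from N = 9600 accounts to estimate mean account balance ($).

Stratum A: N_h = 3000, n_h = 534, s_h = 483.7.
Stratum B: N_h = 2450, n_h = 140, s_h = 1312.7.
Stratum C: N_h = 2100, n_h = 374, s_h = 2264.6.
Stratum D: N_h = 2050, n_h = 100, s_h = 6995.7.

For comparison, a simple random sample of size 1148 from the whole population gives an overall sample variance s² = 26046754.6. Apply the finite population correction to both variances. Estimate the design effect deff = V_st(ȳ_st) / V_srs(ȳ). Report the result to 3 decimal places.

deff ≈ 1.129

V̂(ȳ_st) = Σ W_h² (1 − n_h/N_h) s_h²/n_h, with W_h = N_h/N and N = 9600:
  stratum A: (3000/9600)²·(1 − 534/3000)·483.7²/534 = 35.1708
  stratum B: (2450/9600)²·(1 − 140/2450)·1312.7²/140 = 755.855
  stratum C: (2100/9600)²·(1 − 374/2100)·2264.6²/374 = 539.298
  stratum D: (2050/9600)²·(1 − 100/2050)·6995.7²/100 = 21228
V_st = 22558.3
V_srs = (1 − 1148/9600)·26046754.6/1148 = 19975.6
deff = V_st / V_srs = 22558.3/19975.6 = 1.1293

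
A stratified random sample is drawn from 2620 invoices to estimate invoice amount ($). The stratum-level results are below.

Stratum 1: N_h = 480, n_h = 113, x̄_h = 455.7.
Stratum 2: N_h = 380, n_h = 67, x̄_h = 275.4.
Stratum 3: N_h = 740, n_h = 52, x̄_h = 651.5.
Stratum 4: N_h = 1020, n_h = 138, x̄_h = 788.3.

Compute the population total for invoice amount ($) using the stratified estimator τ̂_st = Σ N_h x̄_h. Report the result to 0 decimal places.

τ̂_st = Σ N_h x̄_h = 480·455.7 + 380·275.4 + 740·651.5 + 1020·788.3 = 1609564

τ̂_st ≈ 1609564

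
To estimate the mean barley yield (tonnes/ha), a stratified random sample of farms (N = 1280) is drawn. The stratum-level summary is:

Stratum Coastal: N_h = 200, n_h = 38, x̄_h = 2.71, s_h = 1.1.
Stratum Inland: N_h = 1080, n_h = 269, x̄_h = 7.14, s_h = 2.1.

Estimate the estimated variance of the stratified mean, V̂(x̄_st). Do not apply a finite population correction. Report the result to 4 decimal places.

V̂(x̄_st) ≈ 0.0124

V̂(x̄_st) = Σ W_h² s_h²/n_h, with W_h = N_h/N and N = 1280:
  stratum Coastal: (200/1280)²·1.1²/38 = 0.000777395
  stratum Inland: (1080/1280)²·2.1²/269 = 0.0116712
V̂(x̄_st) = 0.0124486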